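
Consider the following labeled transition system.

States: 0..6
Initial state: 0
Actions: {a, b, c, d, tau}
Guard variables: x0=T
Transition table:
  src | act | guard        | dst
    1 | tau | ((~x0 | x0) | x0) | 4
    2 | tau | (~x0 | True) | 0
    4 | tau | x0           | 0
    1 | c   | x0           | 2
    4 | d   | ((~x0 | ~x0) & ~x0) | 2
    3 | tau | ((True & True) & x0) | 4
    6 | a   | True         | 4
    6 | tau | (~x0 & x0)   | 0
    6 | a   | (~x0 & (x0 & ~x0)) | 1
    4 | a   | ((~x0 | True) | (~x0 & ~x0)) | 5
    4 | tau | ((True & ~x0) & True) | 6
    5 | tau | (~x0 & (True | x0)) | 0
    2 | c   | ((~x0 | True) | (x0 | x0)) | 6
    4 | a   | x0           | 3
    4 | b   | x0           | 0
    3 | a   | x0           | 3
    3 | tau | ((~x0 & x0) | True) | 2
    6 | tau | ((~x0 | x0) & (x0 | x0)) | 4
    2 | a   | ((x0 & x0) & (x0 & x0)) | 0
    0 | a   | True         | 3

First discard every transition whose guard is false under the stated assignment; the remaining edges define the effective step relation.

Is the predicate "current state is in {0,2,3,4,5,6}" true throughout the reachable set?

Answer: INVARIANT HOLDS

Analysis:
Safe = {0,2,3,4,5,6}
Reach set: {0,2,3,4,5,6}
  0: ok
  2: ok
  3: ok
  4: ok
  5: ok
  6: ok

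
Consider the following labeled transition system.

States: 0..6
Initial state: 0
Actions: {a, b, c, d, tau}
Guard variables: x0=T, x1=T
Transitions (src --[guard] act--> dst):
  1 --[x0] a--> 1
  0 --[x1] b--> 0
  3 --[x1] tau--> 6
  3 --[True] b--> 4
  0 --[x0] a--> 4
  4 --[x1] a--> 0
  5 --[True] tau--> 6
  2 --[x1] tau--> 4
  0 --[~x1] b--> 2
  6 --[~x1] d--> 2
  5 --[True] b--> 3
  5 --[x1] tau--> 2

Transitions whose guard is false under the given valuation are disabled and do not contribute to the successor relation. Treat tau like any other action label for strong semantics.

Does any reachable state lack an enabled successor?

R = {0,4}
  0: a→4  b→0  [deg 2]
  4: a→0  [deg 1]

Answer: DEADLOCK-FREE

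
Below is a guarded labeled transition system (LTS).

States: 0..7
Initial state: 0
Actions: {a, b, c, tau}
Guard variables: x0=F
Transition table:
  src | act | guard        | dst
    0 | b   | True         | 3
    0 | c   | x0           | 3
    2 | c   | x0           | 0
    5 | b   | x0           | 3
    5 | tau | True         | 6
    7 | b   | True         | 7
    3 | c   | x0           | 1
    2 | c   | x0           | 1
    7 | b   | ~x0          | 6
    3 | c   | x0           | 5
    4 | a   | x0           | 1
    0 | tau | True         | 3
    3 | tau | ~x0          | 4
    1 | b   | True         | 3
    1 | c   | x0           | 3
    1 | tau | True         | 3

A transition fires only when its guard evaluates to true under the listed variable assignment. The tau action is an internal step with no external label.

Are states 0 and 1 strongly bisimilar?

Bisimulation quotient by refinement:
  round 0: {{0,1,2,3,4,5,6,7}}
  round 1: {{0,1},{2,4,6},{3,5},{7}}
stable after 2 split(s): 4 block(s)
class of 0: {0,1}; class of 1: {0,1}

Answer: BISIMILAR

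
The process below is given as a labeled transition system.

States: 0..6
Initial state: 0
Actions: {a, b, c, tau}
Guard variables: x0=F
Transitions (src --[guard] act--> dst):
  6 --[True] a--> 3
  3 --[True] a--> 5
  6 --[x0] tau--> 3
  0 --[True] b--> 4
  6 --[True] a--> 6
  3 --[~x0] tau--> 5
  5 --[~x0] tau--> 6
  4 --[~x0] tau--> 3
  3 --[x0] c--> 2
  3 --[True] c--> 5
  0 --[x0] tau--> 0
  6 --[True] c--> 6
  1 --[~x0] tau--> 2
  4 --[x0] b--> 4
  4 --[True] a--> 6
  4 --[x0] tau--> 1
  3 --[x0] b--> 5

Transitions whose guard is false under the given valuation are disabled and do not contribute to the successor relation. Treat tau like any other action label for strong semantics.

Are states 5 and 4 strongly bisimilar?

Answer: NOT BISIMILAR

Trace:
Bisimulation quotient by refinement:
  round 0: {{0,1,2,3,4,5,6}}
  round 1: {{0},{1,5},{2},{3},{4},{6}}
  round 2: {{0},{1},{2},{3},{4},{5},{6}}
stable after 3 split(s): 7 block(s)
class of 5: {5}; class of 4: {4}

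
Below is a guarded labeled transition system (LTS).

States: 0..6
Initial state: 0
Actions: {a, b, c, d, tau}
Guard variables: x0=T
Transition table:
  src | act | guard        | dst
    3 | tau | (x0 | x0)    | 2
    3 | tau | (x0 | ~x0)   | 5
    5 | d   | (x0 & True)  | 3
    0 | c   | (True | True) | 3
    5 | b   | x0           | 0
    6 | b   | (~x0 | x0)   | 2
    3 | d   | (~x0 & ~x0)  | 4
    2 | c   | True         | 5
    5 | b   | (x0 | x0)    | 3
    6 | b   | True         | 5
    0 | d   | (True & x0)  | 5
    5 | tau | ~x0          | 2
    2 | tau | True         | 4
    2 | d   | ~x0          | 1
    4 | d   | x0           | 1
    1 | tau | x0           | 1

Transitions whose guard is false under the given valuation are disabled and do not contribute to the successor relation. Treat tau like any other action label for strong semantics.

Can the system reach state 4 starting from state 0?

After dropping false guards: 13 live edges.
Layer 0: {0}
Layer 1: {3,5}  cumulative {0,3,5}
Layer 2: {2}  cumulative {0,2,3,5}
Layer 3: {4}  cumulative {0,2,3,4,5}
Layer 4: {1}  cumulative {0,1,2,3,4,5}
Reach set: {0,1,2,3,4,5}
Path to 4: c·tau·tau

Answer: REACHABLE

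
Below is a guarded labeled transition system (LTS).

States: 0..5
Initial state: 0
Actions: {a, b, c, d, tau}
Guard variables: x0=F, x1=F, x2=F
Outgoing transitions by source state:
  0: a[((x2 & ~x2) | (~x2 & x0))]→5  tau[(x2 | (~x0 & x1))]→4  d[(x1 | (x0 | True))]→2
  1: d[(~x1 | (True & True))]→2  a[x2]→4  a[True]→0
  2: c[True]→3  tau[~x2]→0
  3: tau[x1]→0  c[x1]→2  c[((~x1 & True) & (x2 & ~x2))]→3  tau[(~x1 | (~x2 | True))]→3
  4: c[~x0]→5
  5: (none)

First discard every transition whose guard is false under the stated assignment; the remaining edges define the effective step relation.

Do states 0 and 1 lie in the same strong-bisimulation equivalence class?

Bisimulation quotient by refinement:
  round 0: {{0,1,2,3,4,5}}
  round 1: {{0},{1},{2},{3},{4},{5}}
6 equivalence class(es) (converged in 2)
class of 0: {0}; class of 1: {1}

Answer: NOT BISIMILAR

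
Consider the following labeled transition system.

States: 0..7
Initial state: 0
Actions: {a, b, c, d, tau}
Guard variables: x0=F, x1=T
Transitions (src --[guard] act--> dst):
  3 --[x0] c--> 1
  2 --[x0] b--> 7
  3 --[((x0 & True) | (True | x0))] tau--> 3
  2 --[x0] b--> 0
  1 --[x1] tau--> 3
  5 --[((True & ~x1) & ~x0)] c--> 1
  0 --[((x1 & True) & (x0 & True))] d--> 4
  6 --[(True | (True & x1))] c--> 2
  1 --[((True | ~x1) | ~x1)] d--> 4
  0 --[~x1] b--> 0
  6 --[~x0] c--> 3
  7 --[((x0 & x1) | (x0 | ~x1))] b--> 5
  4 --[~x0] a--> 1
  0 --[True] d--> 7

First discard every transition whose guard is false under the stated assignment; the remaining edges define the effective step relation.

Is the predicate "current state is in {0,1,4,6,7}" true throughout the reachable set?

Answer: INVARIANT HOLDS

Working:
Safe = {0,1,4,6,7}
R = {0,7}
  0: safe
  7: safe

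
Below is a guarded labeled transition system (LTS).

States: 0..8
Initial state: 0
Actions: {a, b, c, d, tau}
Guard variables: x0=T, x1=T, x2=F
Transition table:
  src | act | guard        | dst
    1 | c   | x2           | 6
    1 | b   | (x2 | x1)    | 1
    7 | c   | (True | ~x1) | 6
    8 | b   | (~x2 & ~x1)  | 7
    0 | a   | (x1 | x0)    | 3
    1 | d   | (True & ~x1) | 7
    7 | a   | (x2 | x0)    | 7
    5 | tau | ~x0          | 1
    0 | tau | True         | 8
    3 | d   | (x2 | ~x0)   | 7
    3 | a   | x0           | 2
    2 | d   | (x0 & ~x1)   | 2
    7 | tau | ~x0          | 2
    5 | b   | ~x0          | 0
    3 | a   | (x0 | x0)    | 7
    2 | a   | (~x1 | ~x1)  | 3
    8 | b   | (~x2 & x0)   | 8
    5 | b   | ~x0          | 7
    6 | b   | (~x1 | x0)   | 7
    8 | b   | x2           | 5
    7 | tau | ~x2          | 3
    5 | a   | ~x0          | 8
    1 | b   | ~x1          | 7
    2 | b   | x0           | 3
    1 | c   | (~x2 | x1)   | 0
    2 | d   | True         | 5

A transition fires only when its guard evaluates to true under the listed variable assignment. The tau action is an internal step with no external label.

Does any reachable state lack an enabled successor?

Answer: DEADLOCK at state 5

Working:
R = {0,2,3,5,6,7,8}
  0: a→3  tau→8  [2 exit(s)]
  2: b→3  d→5  [2 exit(s)]
  3: a→2  a→7  [2 exit(s)]
  5: ∅  [deadlock]
  6: b→7  [1 exit(s)]
  7: a→7  c→6  tau→3  [3 exit(s)]
  8: b→8  [1 exit(s)]
Path to 5: a·a·d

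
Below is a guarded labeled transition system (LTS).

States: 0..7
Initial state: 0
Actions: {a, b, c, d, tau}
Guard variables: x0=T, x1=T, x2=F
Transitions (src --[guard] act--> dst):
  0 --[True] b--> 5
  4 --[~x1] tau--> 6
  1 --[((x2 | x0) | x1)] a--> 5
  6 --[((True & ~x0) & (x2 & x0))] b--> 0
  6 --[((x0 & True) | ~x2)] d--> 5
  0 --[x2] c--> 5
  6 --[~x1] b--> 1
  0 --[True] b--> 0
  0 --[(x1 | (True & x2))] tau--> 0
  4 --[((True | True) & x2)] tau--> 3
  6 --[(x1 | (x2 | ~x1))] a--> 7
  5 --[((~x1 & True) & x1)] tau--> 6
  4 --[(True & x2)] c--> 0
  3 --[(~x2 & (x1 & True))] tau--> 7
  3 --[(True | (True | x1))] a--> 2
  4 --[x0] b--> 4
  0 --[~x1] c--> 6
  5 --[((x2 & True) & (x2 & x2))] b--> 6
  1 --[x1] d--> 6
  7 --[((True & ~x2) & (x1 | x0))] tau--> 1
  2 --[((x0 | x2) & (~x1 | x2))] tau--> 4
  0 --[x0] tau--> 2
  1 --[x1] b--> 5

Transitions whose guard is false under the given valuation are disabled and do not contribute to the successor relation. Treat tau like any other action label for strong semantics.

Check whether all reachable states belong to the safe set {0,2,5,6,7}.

Answer: INVARIANT HOLDS

Trace:
Inv-set: {0,2,5,6,7}
Reachable = {0,2,5}
  0: ok
  2: ok
  5: ok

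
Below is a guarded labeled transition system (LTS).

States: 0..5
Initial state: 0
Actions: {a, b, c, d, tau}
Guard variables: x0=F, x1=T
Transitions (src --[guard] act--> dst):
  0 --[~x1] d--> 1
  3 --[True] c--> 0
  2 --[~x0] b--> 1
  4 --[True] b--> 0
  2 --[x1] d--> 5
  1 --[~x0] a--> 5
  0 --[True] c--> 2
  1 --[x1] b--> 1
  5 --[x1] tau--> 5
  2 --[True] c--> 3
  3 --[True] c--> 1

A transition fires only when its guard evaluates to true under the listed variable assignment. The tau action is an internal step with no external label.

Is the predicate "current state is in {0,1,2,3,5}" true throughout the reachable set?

Safe = {0,1,2,3,5}
R = {0,1,2,3,5}
  0: safe
  1: safe
  2: safe
  3: safe
  5: safe

Answer: INVARIANT HOLDS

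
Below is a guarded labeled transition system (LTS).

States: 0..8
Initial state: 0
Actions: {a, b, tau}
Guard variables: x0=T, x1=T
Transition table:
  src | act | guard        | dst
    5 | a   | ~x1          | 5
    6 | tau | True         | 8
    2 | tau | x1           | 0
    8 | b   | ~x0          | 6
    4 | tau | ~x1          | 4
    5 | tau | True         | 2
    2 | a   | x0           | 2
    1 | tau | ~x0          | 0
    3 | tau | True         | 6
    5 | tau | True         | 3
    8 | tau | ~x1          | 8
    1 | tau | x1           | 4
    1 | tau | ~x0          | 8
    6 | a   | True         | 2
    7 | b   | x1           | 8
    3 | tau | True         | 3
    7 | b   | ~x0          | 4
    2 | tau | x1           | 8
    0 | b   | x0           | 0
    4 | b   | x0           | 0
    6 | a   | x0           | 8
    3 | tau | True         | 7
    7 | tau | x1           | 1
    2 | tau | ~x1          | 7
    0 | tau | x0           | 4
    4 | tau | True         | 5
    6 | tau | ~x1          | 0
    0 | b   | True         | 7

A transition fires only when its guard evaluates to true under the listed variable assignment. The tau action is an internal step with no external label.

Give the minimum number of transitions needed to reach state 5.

Answer: 2

Working:
Breadth-first toward 5:
  depth 0: {0}
  depth 1: {4,7}
  depth 2: {1,5,8}
depth(5)=2, e.g. tau·tau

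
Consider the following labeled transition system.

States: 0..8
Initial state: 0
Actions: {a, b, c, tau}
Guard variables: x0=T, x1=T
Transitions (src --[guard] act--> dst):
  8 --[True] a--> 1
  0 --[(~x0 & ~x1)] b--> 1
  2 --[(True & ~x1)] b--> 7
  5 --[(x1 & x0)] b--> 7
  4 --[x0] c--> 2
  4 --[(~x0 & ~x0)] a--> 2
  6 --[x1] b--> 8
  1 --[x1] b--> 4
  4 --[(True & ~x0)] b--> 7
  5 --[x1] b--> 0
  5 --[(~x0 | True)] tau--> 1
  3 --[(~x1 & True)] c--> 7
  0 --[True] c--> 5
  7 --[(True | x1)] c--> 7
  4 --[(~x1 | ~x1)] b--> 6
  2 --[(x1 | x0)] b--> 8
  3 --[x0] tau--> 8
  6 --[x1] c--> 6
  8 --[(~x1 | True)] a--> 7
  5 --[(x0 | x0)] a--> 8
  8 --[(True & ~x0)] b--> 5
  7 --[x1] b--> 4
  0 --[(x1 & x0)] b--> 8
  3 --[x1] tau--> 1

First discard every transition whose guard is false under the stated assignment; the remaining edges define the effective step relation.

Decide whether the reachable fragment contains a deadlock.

Reach set: {0,1,2,4,5,7,8}
  0: b→8  c→5  [deg 2]
  1: b→4  [deg 1]
  2: b→8  [deg 1]
  4: c→2  [deg 1]
  5: a→8  b→0  b→7  tau→1  [deg 4]
  7: b→4  c→7  [deg 2]
  8: a→1  a→7  [deg 2]

Answer: DEADLOCK-FREE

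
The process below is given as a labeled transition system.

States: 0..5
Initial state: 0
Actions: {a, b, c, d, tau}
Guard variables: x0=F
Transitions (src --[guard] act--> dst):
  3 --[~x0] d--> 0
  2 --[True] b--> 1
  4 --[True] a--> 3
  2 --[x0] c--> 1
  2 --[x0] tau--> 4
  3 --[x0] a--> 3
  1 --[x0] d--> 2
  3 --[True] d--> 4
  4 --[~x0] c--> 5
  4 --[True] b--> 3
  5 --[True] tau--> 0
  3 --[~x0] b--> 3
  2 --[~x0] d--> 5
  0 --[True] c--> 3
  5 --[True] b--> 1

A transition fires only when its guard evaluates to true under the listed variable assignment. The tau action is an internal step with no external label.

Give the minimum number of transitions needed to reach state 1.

Breadth-first toward 1:
  Layer 0: {0}
  Layer 1: {3}
  Layer 2: {4}
  Layer 3: {5}
  Layer 4: {1}
1 enters at depth 4; path c·d·c·b

Answer: 4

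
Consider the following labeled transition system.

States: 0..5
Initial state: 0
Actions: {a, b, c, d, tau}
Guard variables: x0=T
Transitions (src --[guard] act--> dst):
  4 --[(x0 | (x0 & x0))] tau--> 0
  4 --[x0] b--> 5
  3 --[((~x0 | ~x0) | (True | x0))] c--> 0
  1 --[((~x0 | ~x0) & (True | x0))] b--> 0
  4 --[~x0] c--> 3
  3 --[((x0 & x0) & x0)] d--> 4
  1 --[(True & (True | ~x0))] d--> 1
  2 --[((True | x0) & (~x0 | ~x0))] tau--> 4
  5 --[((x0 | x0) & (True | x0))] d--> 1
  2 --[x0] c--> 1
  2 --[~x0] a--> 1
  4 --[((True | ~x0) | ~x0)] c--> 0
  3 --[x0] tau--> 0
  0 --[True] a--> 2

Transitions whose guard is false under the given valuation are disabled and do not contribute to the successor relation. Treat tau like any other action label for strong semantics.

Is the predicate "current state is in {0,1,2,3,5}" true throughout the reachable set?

Inv-set: {0,1,2,3,5}
Reachable = {0,1,2}
  0: ✓
  1: ✓
  2: ✓

Answer: INVARIANT HOLDS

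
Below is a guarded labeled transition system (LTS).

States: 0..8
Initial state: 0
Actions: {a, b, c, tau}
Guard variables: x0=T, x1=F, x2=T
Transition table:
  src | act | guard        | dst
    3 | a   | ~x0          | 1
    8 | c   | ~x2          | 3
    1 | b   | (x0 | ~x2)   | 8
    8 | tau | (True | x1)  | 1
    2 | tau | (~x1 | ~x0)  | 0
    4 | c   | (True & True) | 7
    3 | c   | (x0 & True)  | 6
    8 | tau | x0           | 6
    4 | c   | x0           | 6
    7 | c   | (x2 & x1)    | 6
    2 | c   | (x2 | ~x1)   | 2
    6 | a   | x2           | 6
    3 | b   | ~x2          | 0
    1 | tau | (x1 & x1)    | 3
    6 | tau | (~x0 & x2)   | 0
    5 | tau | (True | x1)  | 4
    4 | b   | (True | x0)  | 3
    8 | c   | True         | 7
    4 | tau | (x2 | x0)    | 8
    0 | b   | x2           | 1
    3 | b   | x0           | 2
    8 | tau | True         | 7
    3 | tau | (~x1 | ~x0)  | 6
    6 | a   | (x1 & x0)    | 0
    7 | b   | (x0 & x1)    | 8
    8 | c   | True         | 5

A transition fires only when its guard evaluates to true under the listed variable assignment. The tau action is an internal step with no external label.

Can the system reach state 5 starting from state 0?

After dropping false guards: 18 live edges.
depth 0: {0}
depth 1: {1}  now seen {0,1}
depth 2: {8}  now seen {0,1,8}
depth 3: {5,6,7}  now seen {0,1,5,6,7,8}
depth 4: {4}  now seen {0,1,4,5,6,7,8}
depth 5: {3}  now seen {0,1,3,4,5,6,7,8}
depth 6: {2}  now seen {0,1,2,3,4,5,6,7,8}
R = {0,1,2,3,4,5,6,7,8}
Path to 5: b·b·c

Answer: REACHABLE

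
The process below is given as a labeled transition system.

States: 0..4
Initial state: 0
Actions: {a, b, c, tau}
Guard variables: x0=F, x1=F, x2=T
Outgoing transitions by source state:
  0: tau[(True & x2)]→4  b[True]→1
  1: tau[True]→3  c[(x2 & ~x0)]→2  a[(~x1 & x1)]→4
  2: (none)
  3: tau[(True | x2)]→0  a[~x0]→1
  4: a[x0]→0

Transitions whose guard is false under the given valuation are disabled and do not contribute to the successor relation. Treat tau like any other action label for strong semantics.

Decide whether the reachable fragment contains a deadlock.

Answer: DEADLOCK at state 2

Analysis:
Reach set: {0,1,2,3,4}
  0: b→1  tau→4  [deg 2]
  1: c→2  tau→3  [deg 2]
  2: ∅  [no exit]
  3: a→1  tau→0  [deg 2]
  4: ∅  [no exit]
witness 2: b·c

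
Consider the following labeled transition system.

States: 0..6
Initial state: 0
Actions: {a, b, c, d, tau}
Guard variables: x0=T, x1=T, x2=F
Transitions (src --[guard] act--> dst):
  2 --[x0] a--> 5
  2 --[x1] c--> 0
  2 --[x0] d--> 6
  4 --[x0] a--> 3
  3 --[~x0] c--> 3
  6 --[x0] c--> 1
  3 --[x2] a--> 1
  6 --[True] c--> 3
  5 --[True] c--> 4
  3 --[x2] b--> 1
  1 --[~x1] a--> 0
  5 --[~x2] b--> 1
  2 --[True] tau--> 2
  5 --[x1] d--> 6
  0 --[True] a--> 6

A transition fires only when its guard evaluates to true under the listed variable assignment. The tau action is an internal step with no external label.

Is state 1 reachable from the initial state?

After dropping false guards: 11 live edges.
L0 = {0}
L1 = {6}  cumulative {0,6}
L2 = {1,3}  cumulative {0,1,3,6}
Reach set: {0,1,3,6}
witness 1: a·c

Answer: REACHABLE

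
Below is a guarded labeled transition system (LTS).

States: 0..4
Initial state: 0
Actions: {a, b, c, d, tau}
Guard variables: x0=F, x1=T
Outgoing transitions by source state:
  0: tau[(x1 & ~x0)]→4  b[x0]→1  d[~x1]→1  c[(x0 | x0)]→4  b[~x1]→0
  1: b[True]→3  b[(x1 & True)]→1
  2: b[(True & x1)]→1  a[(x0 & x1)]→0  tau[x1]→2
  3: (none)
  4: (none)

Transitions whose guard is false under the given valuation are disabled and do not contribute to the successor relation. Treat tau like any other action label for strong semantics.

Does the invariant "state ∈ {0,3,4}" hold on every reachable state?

Answer: INVARIANT HOLDS

Trace:
Inv-set: {0,3,4}
Reach set: {0,4}
  0: ✓
  4: ✓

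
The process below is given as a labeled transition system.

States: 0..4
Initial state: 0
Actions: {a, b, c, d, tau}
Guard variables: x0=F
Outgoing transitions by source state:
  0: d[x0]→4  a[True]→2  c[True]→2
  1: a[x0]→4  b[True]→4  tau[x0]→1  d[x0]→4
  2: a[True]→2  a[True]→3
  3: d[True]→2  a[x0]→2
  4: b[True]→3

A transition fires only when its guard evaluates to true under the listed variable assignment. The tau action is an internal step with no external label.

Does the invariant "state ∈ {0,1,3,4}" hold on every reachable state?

Inv-set: {0,1,3,4}
R = {0,2,3}
  0: safe
  2: VIOLATES
  3: safe
reach 2 via a — violates

Answer: INVARIANT VIOLATED at state 2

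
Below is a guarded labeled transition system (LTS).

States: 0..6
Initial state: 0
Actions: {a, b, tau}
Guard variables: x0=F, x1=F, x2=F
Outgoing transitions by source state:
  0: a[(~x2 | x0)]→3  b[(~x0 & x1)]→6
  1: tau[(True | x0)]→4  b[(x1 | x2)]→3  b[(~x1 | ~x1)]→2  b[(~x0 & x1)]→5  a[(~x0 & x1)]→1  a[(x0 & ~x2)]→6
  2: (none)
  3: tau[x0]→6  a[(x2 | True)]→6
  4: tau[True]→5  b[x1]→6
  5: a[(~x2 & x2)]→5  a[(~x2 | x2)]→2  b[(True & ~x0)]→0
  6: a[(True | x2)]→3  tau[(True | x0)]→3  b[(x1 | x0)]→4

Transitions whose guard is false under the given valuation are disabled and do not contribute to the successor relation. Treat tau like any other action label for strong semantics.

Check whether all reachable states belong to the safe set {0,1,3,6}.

Inv-set: {0,1,3,6}
Reach set: {0,3,6}
  0: ok
  3: ok
  6: ok

Answer: INVARIANT HOLDS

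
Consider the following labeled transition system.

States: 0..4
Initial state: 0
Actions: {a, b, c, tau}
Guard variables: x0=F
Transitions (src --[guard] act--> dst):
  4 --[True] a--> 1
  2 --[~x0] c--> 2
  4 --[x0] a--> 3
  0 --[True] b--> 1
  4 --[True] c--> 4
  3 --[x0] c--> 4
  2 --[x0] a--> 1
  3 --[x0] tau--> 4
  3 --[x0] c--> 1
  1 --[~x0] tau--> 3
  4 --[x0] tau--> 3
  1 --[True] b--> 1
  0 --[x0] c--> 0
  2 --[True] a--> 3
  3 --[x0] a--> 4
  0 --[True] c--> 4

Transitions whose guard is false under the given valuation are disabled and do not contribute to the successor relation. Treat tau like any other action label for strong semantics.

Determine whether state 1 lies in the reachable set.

Answer: REACHABLE

Analysis:
8 transition(s) survive guard evaluation.
L0 = {0}
L1 = {1,4}  cumulative {0,1,4}
L2 = {3}  cumulative {0,1,3,4}
Reachable = {0,1,3,4}
Path to 1: b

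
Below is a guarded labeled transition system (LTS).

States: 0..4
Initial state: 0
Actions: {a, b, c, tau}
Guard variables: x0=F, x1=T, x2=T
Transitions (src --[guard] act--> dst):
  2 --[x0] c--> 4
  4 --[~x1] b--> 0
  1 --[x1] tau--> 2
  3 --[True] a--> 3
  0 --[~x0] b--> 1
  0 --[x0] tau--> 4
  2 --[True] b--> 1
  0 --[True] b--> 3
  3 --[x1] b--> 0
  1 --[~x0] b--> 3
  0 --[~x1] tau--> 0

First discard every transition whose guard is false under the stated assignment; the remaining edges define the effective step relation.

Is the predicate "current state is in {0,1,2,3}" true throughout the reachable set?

Answer: INVARIANT HOLDS

Working:
Inv-set: {0,1,2,3}
Reach set: {0,1,2,3}
  0: ok
  1: ok
  2: ok
  3: ok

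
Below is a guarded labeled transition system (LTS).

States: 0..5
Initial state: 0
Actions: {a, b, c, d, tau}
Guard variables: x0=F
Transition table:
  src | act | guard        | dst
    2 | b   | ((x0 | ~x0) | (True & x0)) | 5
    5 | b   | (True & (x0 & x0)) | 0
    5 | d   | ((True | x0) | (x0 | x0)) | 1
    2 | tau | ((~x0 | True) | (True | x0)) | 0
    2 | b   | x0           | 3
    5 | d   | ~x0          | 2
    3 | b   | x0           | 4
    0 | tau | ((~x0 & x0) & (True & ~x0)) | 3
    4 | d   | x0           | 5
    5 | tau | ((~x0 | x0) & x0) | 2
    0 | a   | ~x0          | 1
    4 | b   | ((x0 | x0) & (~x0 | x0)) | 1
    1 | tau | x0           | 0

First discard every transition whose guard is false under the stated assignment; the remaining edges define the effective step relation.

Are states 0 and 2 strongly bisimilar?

Answer: NOT BISIMILAR

Working:
Refine partition for ~:
  P[0] = {{0,1,2,3,4,5}}
  P[1] = {{0},{1,3,4},{2},{5}}
4 equivalence class(es) (converged in 2)
[0]={0}  [2]={2}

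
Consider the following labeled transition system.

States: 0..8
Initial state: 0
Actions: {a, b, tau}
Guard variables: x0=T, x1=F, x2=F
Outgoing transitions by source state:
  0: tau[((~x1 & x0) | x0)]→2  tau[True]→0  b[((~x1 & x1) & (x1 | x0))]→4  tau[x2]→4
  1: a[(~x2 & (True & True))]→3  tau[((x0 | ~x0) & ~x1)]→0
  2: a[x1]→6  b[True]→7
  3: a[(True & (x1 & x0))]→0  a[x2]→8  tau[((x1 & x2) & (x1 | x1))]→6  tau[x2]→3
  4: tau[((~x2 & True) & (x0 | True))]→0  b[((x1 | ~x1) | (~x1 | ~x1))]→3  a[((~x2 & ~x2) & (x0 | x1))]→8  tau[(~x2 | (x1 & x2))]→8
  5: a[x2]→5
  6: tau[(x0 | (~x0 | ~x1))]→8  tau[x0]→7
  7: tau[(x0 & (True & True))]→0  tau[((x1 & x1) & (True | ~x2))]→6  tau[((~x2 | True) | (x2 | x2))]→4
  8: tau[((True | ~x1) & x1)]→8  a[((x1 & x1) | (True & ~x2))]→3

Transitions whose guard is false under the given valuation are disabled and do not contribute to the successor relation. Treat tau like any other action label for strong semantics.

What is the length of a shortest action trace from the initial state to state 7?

Answer: 2

Working:
Breadth-first toward 7:
  Layer 0: {0}
  Layer 1: {2}
  Layer 2: {7}
first hit 7 at d=2 via tau·b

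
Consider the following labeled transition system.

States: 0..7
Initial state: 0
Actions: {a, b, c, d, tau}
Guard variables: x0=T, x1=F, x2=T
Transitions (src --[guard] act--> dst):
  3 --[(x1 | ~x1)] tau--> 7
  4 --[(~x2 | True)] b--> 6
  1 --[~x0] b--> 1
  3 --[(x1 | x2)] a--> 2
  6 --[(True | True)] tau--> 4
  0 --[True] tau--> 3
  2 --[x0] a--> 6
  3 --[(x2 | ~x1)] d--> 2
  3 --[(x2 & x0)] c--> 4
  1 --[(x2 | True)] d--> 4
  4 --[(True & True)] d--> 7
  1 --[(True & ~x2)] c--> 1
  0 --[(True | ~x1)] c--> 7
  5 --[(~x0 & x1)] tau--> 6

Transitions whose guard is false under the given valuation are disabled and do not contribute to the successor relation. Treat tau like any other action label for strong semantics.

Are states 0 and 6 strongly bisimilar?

Answer: NOT BISIMILAR

Working:
Compute ~ classes (split until stable):
  round 0: {{0,1,2,3,4,5,6,7}}
  round 1: {{0},{1},{2},{3},{4},{5,7},{6}}
stable after 2 split(s): 7 block(s)
0∈{0}, 6∈{6}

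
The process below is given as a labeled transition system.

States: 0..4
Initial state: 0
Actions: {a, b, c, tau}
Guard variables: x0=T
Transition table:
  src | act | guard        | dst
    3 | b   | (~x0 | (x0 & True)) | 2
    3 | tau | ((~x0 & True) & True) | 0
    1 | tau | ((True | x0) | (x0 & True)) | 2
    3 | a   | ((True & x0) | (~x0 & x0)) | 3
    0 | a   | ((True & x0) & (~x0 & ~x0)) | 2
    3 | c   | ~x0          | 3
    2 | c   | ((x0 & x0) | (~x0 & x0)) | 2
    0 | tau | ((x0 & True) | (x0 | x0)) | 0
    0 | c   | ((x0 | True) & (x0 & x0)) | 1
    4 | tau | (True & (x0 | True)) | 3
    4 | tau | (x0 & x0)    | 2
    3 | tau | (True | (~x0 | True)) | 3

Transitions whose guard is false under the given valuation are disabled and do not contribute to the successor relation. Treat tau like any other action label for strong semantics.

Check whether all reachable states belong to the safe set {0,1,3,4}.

Inv-set: {0,1,3,4}
Reach set: {0,1,2}
  0: ok
  1: ok
  2: outside
reach 2 via c·tau — violates

Answer: INVARIANT VIOLATED at state 2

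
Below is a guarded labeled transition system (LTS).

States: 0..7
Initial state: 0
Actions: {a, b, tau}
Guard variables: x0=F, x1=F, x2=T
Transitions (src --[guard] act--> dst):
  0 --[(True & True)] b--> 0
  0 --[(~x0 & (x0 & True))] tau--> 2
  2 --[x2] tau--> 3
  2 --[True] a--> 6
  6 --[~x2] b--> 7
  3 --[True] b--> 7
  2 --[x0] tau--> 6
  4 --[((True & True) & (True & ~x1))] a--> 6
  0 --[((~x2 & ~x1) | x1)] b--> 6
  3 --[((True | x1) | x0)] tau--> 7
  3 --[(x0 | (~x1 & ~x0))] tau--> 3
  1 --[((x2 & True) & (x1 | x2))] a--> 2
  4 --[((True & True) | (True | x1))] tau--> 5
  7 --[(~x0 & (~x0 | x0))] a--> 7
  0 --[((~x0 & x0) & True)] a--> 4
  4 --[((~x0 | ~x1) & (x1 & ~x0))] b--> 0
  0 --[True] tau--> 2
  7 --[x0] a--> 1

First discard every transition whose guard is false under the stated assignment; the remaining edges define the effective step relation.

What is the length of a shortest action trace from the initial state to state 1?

Layered search for 1:
  L0 = {0}
  L1 = {2}
  L2 = {3,6}
  L3 = {7}
1 never appears.

Answer: UNREACHABLE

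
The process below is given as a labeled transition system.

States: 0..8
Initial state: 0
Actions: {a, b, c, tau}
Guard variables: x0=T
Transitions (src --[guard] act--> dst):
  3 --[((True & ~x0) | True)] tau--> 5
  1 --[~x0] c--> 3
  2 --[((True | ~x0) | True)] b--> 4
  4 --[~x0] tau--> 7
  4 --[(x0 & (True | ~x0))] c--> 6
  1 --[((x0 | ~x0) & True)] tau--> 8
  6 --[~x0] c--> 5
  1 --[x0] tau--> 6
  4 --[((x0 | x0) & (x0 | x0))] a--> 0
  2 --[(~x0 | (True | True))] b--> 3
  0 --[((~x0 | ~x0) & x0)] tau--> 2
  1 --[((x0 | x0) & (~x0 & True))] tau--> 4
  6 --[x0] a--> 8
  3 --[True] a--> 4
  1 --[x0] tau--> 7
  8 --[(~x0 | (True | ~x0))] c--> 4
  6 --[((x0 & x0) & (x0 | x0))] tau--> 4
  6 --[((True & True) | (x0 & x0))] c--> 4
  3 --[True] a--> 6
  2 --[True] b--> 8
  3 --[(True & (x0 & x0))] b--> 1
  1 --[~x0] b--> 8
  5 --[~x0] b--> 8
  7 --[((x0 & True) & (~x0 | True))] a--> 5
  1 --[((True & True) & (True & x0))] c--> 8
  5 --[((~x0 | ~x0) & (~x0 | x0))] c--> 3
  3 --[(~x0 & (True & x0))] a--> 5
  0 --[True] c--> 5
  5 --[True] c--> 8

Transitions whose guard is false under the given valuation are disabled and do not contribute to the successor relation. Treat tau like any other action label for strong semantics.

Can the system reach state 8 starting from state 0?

Guard filter leaves 20 enabled edge(s).
depth 0: {0}
depth 1: {5}  now seen {0,5}
depth 2: {8}  now seen {0,5,8}
depth 3: {4}  now seen {0,4,5,8}
depth 4: {6}  now seen {0,4,5,6,8}
Reach set: {0,4,5,6,8}
witness 8: c·c

Answer: REACHABLE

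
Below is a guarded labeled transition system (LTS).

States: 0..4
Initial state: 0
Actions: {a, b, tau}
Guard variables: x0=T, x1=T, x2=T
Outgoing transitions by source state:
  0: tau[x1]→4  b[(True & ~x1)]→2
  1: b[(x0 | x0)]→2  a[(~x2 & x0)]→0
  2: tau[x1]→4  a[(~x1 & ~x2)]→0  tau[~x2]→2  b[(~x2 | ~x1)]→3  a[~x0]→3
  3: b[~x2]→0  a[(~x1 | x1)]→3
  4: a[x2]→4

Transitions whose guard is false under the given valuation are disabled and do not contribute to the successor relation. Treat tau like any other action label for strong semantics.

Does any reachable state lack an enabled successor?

R = {0,4}
  0: tau→4  [1 out]
  4: a→4  [1 out]

Answer: DEADLOCK-FREE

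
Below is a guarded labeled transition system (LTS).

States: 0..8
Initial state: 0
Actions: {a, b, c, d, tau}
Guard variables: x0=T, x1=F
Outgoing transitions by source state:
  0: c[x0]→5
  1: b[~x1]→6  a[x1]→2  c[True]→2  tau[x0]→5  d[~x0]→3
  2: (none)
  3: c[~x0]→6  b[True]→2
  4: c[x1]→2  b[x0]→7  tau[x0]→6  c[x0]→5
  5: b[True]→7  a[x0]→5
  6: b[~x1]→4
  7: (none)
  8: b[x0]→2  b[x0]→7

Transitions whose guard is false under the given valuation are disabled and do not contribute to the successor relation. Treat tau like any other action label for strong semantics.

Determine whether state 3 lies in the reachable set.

Answer: UNREACHABLE

Working:
After dropping false guards: 13 live edges.
L0 = {0}
L1 = {5}  now seen {0,5}
L2 = {7}  now seen {0,5,7}
R = {0,5,7}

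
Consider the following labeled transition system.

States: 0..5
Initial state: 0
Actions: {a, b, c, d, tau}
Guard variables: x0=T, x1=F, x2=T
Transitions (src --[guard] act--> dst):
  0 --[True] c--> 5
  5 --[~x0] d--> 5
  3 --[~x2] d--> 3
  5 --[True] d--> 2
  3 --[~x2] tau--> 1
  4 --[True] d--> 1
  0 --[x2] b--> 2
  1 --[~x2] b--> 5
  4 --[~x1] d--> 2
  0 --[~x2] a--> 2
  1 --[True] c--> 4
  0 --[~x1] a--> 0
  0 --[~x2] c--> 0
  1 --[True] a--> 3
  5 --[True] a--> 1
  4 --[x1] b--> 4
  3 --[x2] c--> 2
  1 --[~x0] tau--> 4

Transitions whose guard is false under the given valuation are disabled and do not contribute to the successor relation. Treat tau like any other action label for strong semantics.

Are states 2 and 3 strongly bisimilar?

Answer: NOT BISIMILAR

Trace:
Bisimulation quotient by refinement:
  round 0: {{0,1,2,3,4,5}}
  round 1: {{0},{1},{2},{3},{4},{5}}
6 equivalence class(es) (converged in 2)
[2]={2}  [3]={3}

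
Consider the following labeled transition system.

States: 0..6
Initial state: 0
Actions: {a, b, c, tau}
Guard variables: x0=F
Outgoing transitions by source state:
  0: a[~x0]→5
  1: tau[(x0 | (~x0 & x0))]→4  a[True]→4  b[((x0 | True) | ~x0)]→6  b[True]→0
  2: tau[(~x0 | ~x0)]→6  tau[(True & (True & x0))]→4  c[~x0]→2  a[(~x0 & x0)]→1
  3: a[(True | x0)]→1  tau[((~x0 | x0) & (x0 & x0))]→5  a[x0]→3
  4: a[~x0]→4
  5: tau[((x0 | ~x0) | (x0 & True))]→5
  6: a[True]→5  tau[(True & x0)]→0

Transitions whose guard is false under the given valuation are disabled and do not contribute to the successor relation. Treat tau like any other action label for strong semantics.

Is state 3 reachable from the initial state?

Guard filter leaves 10 enabled edge(s).
depth 0: {0}
depth 1: {5}  cumulative {0,5}
Reach set: {0,5}

Answer: UNREACHABLE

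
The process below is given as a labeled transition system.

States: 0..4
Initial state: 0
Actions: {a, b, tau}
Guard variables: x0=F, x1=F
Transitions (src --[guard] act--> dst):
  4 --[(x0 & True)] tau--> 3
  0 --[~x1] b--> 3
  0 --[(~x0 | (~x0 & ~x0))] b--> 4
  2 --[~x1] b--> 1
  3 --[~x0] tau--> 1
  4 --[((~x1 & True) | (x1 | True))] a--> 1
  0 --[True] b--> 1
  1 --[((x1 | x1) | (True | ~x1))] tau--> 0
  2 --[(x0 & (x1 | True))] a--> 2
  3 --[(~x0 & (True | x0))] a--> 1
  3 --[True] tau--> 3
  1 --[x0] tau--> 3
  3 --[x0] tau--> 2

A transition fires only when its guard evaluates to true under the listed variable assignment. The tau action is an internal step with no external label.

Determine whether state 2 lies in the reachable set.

After dropping false guards: 9 live edges.
Layer 0: {0}
Layer 1: {1,3,4}  total {0,1,3,4}
R = {0,1,3,4}

Answer: UNREACHABLE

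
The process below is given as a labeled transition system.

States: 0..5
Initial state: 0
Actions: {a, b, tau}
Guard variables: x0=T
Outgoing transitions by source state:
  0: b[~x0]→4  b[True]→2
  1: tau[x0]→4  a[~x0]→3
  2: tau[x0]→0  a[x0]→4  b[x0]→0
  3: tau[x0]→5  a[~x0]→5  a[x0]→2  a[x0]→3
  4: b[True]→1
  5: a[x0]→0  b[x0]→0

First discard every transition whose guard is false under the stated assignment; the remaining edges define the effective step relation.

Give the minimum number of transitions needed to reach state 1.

Answer: 3

Working:
Breadth-first toward 1:
  depth 0: {0}
  depth 1: {2}
  depth 2: {4}
  depth 3: {1}
1 enters at depth 3; path b·a·b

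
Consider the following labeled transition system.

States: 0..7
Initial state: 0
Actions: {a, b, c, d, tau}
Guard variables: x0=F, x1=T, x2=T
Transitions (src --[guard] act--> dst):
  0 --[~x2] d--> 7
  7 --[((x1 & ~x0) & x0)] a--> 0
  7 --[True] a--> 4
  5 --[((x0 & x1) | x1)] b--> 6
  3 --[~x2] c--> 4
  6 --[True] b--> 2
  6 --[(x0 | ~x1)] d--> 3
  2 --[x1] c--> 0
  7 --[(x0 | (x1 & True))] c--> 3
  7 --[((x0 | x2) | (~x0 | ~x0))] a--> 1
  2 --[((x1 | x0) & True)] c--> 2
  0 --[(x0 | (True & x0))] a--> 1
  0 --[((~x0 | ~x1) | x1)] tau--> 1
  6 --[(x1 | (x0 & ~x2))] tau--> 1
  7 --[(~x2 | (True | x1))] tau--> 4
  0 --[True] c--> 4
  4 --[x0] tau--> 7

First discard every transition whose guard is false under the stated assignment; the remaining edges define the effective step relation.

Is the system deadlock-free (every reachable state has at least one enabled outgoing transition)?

Answer: DEADLOCK at state 1

Analysis:
R = {0,1,4}
  0: c→4  tau→1  [2 exit(s)]
  1: ∅  [no exit]
  4: ∅  [no exit]
Path to 1: tau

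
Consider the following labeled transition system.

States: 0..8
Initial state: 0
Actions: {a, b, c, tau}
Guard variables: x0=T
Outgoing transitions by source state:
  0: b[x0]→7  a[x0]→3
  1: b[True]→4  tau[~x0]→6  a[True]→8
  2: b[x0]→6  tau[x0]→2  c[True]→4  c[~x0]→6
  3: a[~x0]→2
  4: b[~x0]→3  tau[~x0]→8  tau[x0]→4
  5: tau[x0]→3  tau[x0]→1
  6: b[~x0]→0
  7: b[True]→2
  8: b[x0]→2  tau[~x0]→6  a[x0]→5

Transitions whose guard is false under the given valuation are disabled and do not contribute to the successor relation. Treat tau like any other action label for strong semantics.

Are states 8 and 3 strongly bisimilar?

Compute ~ classes (split until stable):
  round 0: {{0,1,2,3,4,5,6,7,8}}
  round 1: {{0,1,8},{2},{3,6},{4,5},{7}}
  round 2: {{0},{1},{2},{3,6},{4},{5},{7},{8}}
8 equivalence class(es) (converged in 3)
[8]={8}  [3]={3,6}

Answer: NOT BISIMILAR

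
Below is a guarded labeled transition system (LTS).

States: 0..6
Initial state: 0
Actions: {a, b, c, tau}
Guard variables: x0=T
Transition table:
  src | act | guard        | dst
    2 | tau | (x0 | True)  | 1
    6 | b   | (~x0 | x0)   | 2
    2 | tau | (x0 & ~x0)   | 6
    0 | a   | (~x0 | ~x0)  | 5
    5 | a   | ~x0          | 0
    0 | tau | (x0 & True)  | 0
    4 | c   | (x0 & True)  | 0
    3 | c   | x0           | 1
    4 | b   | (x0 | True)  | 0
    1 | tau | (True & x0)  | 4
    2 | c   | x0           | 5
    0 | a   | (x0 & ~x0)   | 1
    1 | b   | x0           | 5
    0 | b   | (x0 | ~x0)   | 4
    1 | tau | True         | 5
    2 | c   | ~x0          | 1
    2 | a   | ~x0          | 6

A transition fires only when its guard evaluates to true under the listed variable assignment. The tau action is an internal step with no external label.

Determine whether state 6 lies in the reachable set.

Answer: UNREACHABLE

Trace:
11 transition(s) survive guard evaluation.
depth 0: {0}
depth 1: {4}  cumulative {0,4}
R = {0,4}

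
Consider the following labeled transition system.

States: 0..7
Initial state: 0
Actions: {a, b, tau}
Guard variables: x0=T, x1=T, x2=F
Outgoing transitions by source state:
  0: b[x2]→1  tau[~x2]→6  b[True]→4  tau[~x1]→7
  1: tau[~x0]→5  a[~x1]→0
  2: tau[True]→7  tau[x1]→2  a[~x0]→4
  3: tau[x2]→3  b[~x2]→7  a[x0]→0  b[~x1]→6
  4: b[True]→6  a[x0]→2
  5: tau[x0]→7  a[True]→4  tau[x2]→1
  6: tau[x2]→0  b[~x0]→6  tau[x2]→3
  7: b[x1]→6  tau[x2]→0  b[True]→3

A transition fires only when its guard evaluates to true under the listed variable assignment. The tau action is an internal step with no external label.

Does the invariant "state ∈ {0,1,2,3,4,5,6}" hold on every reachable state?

Answer: INVARIANT VIOLATED at state 7

Working:
Inv-set: {0,1,2,3,4,5,6}
R = {0,2,3,4,6,7}
  0: ✓
  2: ✓
  3: ✓
  4: ✓
  6: ✓
  7: outside
counterexample path to 7: b·a·tau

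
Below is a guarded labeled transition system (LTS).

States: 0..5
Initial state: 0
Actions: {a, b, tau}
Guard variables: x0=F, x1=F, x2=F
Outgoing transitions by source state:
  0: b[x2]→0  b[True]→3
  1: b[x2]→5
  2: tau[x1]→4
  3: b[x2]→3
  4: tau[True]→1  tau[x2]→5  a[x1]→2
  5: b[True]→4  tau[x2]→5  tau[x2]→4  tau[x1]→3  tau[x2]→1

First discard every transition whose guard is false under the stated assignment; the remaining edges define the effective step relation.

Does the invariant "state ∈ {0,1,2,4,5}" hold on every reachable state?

Allowed set {0,1,2,4,5}
Reach set: {0,3}
  0: ok
  3: ✗ unsafe
reach 3 via b — violates

Answer: INVARIANT VIOLATED at state 3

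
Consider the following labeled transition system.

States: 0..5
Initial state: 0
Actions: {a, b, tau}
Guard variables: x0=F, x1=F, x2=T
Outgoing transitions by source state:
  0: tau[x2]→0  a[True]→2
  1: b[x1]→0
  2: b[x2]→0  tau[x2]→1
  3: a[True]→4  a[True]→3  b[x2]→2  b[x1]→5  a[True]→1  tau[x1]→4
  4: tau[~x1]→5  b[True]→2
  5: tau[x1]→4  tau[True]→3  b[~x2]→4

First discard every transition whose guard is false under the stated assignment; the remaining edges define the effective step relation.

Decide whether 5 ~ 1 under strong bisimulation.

Answer: NOT BISIMILAR

Analysis:
Compute ~ classes (split until stable):
  π0 = {{0,1,2,3,4,5}}
  π1 = {{0},{1},{2,4},{3},{5}}
  π2 = {{0},{1},{2},{3},{4},{5}}
stable after 3 split(s): 6 block(s)
[5]={5}  [1]={1}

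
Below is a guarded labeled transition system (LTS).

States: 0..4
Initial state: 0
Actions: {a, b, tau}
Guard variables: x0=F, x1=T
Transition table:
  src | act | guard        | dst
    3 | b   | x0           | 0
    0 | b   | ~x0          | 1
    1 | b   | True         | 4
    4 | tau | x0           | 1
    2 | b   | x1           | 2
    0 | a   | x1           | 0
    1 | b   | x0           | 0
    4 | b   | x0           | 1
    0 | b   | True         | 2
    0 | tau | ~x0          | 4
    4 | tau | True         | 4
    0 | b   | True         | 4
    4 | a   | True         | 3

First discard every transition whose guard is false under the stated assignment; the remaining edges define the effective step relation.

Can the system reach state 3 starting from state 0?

9 transition(s) survive guard evaluation.
L0 = {0}
L1 = {1,2,4}  cumulative {0,1,2,4}
L2 = {3}  cumulative {0,1,2,3,4}
Reach set: {0,1,2,3,4}
trace reaching 3: b·a

Answer: REACHABLE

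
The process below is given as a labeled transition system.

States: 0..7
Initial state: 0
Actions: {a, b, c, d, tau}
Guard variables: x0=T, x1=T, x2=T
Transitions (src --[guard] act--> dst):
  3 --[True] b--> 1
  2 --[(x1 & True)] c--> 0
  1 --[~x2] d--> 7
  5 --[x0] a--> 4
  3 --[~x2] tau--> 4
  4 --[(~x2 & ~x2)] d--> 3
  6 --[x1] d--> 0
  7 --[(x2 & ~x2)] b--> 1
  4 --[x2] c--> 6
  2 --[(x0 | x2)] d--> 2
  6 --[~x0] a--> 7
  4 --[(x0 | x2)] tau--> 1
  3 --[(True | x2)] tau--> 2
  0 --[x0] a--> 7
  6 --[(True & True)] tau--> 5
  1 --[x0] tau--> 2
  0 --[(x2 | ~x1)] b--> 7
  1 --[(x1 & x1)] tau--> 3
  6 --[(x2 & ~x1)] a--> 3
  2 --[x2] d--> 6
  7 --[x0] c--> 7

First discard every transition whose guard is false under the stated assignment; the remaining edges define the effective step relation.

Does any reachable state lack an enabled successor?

Answer: DEADLOCK-FREE

Trace:
R = {0,7}
  0: a→7  b→7  [2 out]
  7: c→7  [1 out]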